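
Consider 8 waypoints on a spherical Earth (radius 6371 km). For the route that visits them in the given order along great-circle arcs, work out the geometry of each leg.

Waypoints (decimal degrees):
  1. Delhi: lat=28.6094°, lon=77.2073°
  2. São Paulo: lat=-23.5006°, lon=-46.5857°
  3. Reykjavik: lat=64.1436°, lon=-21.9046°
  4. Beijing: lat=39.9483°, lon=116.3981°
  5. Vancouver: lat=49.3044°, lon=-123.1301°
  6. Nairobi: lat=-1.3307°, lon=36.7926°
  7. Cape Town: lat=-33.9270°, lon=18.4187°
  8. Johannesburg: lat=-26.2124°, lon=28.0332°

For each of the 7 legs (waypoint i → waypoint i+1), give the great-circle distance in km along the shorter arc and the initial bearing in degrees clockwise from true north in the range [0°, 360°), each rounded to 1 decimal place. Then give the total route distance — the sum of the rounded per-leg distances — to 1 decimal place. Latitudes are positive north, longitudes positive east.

Leg 1: φ1=0.4993282, φ2=-0.4101628, Δφ=-0.9094911, Δλ=-2.1605954 rad; a=sin²(Δφ/2)+cosφ1·cosφ2·sin²(Δλ/2)=0.8193624183; c=2·atan2(√a, √(1-a))=2.263636178; dist=6371·c=14421.626 ≈ 14421.6 km; running total=14421.6 km
Leg 1 bearing: y=sinΔλ·cosφ2=-0.76212153, x=cosφ1·sinφ2-sinφ1·cosφ2·cosΔλ=-0.10583646; θ=atan2(y, x)=-97.9061° <0 so +360° → 262.0939° ≈ 262.1°
Leg 2: φ1=-0.4101628, φ2=1.1195170, Δφ=1.5296799, Δλ=0.4307665 rad; a=sin²(Δφ/2)+cosφ1·cosφ2·sin²(Δλ/2)=0.4977157974; c=2·atan2(√a, √(1-a))=1.566227906; dist=6371·c=9978.438 ≈ 9978.4 km; running total=24400.0 km
Leg 2 bearing: y=sinΔλ·cosφ2=0.18210828, x=cosφ1·sinφ2-sinφ1·cosφ2·cosΔλ=0.98326787; θ=atan2(y, x)=10.4927° ≈ 10.5°
Leg 3: φ1=1.1195170, φ2=0.6972294, Δφ=-0.4222876, Δλ=2.4138375 rad; a=sin²(Δφ/2)+cosφ1·cosφ2·sin²(Δλ/2)=0.3359120601; c=2·atan2(√a, √(1-a))=1.236424470; dist=6371·c=7877.260 ≈ 7877.3 km; running total=32277.3 km
Leg 3 bearing: y=sinΔλ·cosφ2=0.50995468, x=cosφ1·sinφ2-sinφ1·cosφ2·cosΔλ=0.79513950; θ=atan2(y, x)=32.6737° ≈ 32.7°
Leg 4: φ1=0.6972294, φ2=0.8605241, Δφ=0.1632948, Δλ=-4.1805557 rad; a=sin²(Δφ/2)+cosφ1·cosφ2·sin²(Δλ/2)=0.3833318941; c=2·atan2(√a, √(1-a))=1.335289130; dist=6371·c=8507.127 ≈ 8507.1 km; running total=40784.4 km
Leg 4 bearing: y=sinΔλ·cosφ2=0.56197965, x=cosφ1·sinφ2-sinφ1·cosφ2·cosΔλ=0.79355724; θ=atan2(y, x)=35.3053° ≈ 35.3°
Leg 5: φ1=0.8605241, φ2=-0.0232251, Δφ=-0.8837492, Δλ=2.7911777 rad; a=sin²(Δφ/2)+cosφ1·cosφ2·sin²(Δλ/2)=0.8149290384; c=2·atan2(√a, √(1-a))=2.252166801; dist=6371·c=14348.555 ≈ 14348.6 km; running total=55133.0 km
Leg 5 bearing: y=sinΔλ·cosφ2=0.34319503, x=cosφ1·sinφ2-sinφ1·cosφ2·cosΔλ=0.69677541; θ=atan2(y, x)=26.2224° ≈ 26.2°
Leg 6: φ1=-0.0232251, φ2=-0.5921379, Δφ=-0.5689128, Δλ=-0.3206851 rad; a=sin²(Δφ/2)+cosφ1·cosφ2·sin²(Δλ/2)=0.0999011374; c=2·atan2(√a, √(1-a))=0.643171494; dist=6371·c=4097.646 ≈ 4097.6 km; running total=59230.6 km
Leg 6 bearing: y=sinΔλ·cosφ2=-0.26155091, x=cosφ1·sinφ2-sinφ1·cosφ2·cosΔλ=-0.53969873; θ=atan2(y, x)=-154.1441° <0 so +360° → 205.8559° ≈ 205.9°
Leg 7: φ1=-0.5921379, φ2=-0.4574927, Δφ=0.1346452, Δλ=0.1678047 rad; a=sin²(Δφ/2)+cosφ1·cosφ2·sin²(Δλ/2)=0.0097536249; c=2·atan2(√a, √(1-a))=0.197843392; dist=6371·c=1260.460 ≈ 1260.5 km; running total=60491.1 km
Leg 7 bearing: y=sinΔλ·cosφ2=0.14984258, x=cosφ1·sinφ2-sinφ1·cosφ2·cosΔλ=0.12720522; θ=atan2(y, x)=49.6712° ≈ 49.7°

Leg 1: dist=14421.6 km, bearing=262.1°
Leg 2: dist=9978.4 km, bearing=10.5°
Leg 3: dist=7877.3 km, bearing=32.7°
Leg 4: dist=8507.1 km, bearing=35.3°
Leg 5: dist=14348.6 km, bearing=26.2°
Leg 6: dist=4097.6 km, bearing=205.9°
Leg 7: dist=1260.5 km, bearing=49.7°
Total: 60491.1 km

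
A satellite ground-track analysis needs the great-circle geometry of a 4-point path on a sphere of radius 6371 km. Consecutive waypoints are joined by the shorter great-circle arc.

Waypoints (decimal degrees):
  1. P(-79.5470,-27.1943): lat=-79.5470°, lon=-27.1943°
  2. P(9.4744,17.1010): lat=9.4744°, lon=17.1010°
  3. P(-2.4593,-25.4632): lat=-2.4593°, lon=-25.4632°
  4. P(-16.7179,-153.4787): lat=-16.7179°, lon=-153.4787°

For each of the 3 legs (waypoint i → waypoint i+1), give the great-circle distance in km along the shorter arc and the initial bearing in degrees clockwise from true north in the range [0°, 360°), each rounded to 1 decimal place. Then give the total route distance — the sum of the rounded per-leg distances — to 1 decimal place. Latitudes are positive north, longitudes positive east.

Leg 1: φ1=-1.3883571, φ2=0.1653595, Δφ=1.5537165, Δλ=0.7730988 rad; a=sin²(Δφ/2)+cosφ1·cosφ2·sin²(Δλ/2)=0.5168943642; c=2·atan2(√a, √(1-a))=1.604591488; dist=6371·c=10222.852 ≈ 10222.9 km; running total=10222.9 km
Leg 1 bearing: y=sinΔλ·cosφ2=0.68883046, x=cosφ1·sinφ2-sinφ1·cosφ2·cosΔλ=0.72413460; θ=atan2(y, x)=43.5687° ≈ 43.6°
Leg 2: φ1=0.1653595, φ2=-0.0429229, Δφ=-0.2082824, Δλ=-0.7428854 rad; a=sin²(Δφ/2)+cosφ1·cosφ2·sin²(Δλ/2)=0.1406295800; c=2·atan2(√a, √(1-a))=0.768806724; dist=6371·c=4898.068 ≈ 4898.1 km; running total=15121.0 km
Leg 2 bearing: y=sinΔλ·cosφ2=-0.67579289, x=cosφ1·sinφ2-sinφ1·cosφ2·cosΔλ=-0.16344898; θ=atan2(y, x)=-103.5966° <0 so +360° → 256.4034° ≈ 256.4°
Leg 3: φ1=-0.0429229, φ2=-0.2917824, Δφ=-0.2488595, Δλ=-2.2342920 rad; a=sin²(Δφ/2)+cosφ1·cosφ2·sin²(Δλ/2)=0.7884782944; c=2·atan2(√a, √(1-a))=2.185793960; dist=6371·c=13925.693 ≈ 13925.7 km; running total=29046.7 km
Leg 3 bearing: y=sinΔλ·cosφ2=-0.75454410, x=cosφ1·sinφ2-sinφ1·cosφ2·cosΔλ=-0.31270479; θ=atan2(y, x)=-112.5105° <0 so +360° → 247.4895° ≈ 247.5°

Leg 1: dist=10222.9 km, bearing=43.6°
Leg 2: dist=4898.1 km, bearing=256.4°
Leg 3: dist=13925.7 km, bearing=247.5°
Total: 29046.7 km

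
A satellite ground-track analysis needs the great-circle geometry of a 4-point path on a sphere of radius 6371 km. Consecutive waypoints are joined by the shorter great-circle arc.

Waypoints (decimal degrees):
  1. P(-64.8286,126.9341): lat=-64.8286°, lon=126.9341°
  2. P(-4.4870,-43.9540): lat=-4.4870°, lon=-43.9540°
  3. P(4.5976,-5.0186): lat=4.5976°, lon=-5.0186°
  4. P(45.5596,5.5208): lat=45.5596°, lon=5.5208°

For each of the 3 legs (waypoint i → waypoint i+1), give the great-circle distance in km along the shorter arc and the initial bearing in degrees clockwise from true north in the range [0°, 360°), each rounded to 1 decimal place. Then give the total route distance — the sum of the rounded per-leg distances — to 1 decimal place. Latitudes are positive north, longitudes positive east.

Leg 1: φ1=-1.1314725, φ2=-0.0783129, Δφ=1.0531596, Δλ=-2.9825600 rad; a=sin²(Δφ/2)+cosφ1·cosφ2·sin²(Δλ/2)=0.6739346752; c=2·atan2(√a, √(1-a))=1.926093881; dist=6371·c=12271.144 ≈ 12271.1 km; running total=12271.1 km
Leg 1 bearing: y=sinΔλ·cosφ2=-0.15787778, x=cosφ1·sinφ2-sinφ1·cosφ2·cosΔλ=-0.92415449; θ=atan2(y, x)=-170.3055° <0 so +360° → 189.6945° ≈ 189.7°
Leg 2: φ1=-0.0783129, φ2=0.0802433, Δφ=0.1585562, Δλ=0.6795509 rad; a=sin²(Δφ/2)+cosφ1·cosφ2·sin²(Δλ/2)=0.1166476174; c=2·atan2(√a, √(1-a))=0.697103792; dist=6371·c=4441.248 ≈ 4441.2 km; running total=16712.3 km
Leg 2 bearing: y=sinΔλ·cosφ2=0.62642159, x=cosφ1·sinφ2-sinφ1·cosφ2·cosΔλ=0.14056954; θ=atan2(y, x)=77.3523° ≈ 77.4°
Leg 3: φ1=0.0802433, φ2=0.7951650, Δφ=0.7149218, Δλ=0.1839472 rad; a=sin²(Δφ/2)+cosφ1·cosφ2·sin²(Δλ/2)=0.1283148636; c=2·atan2(√a, √(1-a))=0.732701297; dist=6371·c=4668.040 ≈ 4668.0 km; running total=21380.3 km
Leg 3 bearing: y=sinΔλ·cosφ2=0.12806868, x=cosφ1·sinφ2-sinφ1·cosφ2·cosΔλ=0.65650518; θ=atan2(y, x)=11.0384° ≈ 11.0°

Leg 1: dist=12271.1 km, bearing=189.7°
Leg 2: dist=4441.2 km, bearing=77.4°
Leg 3: dist=4668.0 km, bearing=11.0°
Total: 21380.3 km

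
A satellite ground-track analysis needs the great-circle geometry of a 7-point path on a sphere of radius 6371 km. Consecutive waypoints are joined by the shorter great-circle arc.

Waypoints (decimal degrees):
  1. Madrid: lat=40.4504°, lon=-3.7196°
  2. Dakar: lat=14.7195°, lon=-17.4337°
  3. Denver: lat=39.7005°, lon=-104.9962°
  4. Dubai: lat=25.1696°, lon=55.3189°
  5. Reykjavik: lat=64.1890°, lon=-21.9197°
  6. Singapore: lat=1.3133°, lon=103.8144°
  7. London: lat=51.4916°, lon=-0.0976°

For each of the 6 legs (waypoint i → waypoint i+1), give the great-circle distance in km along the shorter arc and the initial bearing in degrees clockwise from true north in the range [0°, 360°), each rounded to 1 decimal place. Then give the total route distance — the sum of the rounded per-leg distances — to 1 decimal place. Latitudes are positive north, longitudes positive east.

Leg 1: φ1=0.7059927, φ2=0.2569037, Δφ=-0.4490889, Δλ=-0.2393562 rad; a=sin²(Δφ/2)+cosφ1·cosφ2·sin²(Δλ/2)=0.0600697893; c=2·atan2(√a, √(1-a))=0.495227912; dist=6371·c=3155.097 ≈ 3155.1 km; running total=3155.1 km
Leg 1 bearing: y=sinΔλ·cosφ2=-0.22929667, x=cosφ1·sinφ2-sinφ1·cosφ2·cosΔλ=-0.41625554; θ=atan2(y, x)=-151.1516° <0 so +360° → 208.8484° ≈ 208.8°
Leg 2: φ1=0.2569037, φ2=0.6929044, Δφ=0.4360007, Δλ=-1.5282539 rad; a=sin²(Δφ/2)+cosφ1·cosφ2·sin²(Δλ/2)=0.4030237555; c=2·atan2(√a, √(1-a))=1.375606777; dist=6371·c=8763.991 ≈ 8764.0 km; running total=11919.1 km
Leg 2 bearing: y=sinΔλ·cosφ2=-0.76869784, x=cosφ1·sinφ2-sinφ1·cosφ2·cosΔλ=0.60949657; θ=atan2(y, x)=-51.5893° <0 so +360° → 308.4107° ≈ 308.4°
Leg 3: φ1=0.6929044, φ2=0.4392924, Δφ=-0.2536120, Δλ=2.7980263 rad; a=sin²(Δφ/2)+cosφ1·cosφ2·sin²(Δλ/2)=0.6919886247; c=2·atan2(√a, √(1-a))=1.964896233; dist=6371·c=12518.354 ≈ 12518.4 km; running total=24437.5 km
Leg 3 bearing: y=sinΔλ·cosφ2=0.30486445, x=cosφ1·sinφ2-sinφ1·cosφ2·cosΔλ=0.87156132; θ=atan2(y, x)=19.2794° ≈ 19.3°
Leg 4: φ1=0.4392924, φ2=1.1203094, Δφ=0.6810170, Δλ=-1.3480679 rad; a=sin²(Δφ/2)+cosφ1·cosφ2·sin²(Δλ/2)=0.2650427238; c=2·atan2(√a, √(1-a))=1.081602352; dist=6371·c=6890.889 ≈ 6890.9 km; running total=31328.4 km
Leg 4 bearing: y=sinΔλ·cosφ2=-0.42464876, x=cosφ1·sinφ2-sinφ1·cosφ2·cosΔλ=0.77385641; θ=atan2(y, x)=-28.7555° <0 so +360° → 331.2445° ≈ 331.2°
Leg 5: φ1=1.1203094, φ2=0.0229214, Δφ=-1.0973880, Δλ=2.1944740 rad; a=sin²(Δφ/2)+cosφ1·cosφ2·sin²(Δλ/2)=0.6167934433; c=2·atan2(√a, √(1-a))=1.806561322; dist=6371·c=11509.602 ≈ 11509.6 km; running total=42838.0 km
Leg 5 bearing: y=sinΔλ·cosφ2=0.81152285, x=cosφ1·sinφ2-sinφ1·cosφ2·cosΔλ=0.53560043; θ=atan2(y, x)=56.5754° ≈ 56.6°
Leg 6: φ1=0.0229214, φ2=0.8986980, Δφ=0.8757765, Δλ=-1.8136065 rad; a=sin²(Δφ/2)+cosφ1·cosφ2·sin²(Δλ/2)=0.5658627362; c=2·atan2(√a, √(1-a))=1.702905746; dist=6371·c=10849.213 ≈ 10849.2 km; running total=53687.2 km
Leg 6 bearing: y=sinΔλ·cosφ2=-0.60436525, x=cosφ1·sinφ2-sinφ1·cosφ2·cosΔλ=0.78574235; θ=atan2(y, x)=-37.5662° <0 so +360° → 322.4338° ≈ 322.4°

Leg 1: dist=3155.1 km, bearing=208.8°
Leg 2: dist=8764.0 km, bearing=308.4°
Leg 3: dist=12518.4 km, bearing=19.3°
Leg 4: dist=6890.9 km, bearing=331.2°
Leg 5: dist=11509.6 km, bearing=56.6°
Leg 6: dist=10849.2 km, bearing=322.4°
Total: 53687.2 km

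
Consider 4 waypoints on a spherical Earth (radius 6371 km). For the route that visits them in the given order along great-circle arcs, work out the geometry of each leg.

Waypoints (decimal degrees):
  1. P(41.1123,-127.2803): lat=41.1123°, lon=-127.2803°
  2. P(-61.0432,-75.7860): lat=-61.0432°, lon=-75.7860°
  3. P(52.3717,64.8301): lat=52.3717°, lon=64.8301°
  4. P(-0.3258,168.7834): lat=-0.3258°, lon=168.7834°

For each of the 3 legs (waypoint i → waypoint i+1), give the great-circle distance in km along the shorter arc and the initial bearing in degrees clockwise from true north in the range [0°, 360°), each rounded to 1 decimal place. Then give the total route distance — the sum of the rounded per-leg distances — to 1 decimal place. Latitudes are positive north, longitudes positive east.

Leg 1: φ1=0.7175450, φ2=-1.0654048, Δφ=-1.7829498, Δλ=0.8987451 rad; a=sin²(Δφ/2)+cosφ1·cosφ2·sin²(Δλ/2)=0.6741161581; c=2·atan2(√a, √(1-a))=1.926481055; dist=6371·c=12273.611 ≈ 12273.6 km; running total=12273.6 km
Leg 1 bearing: y=sinΔλ·cosφ2=0.37886978, x=cosφ1·sinφ2-sinφ1·cosφ2·cosΔλ=-0.85743335; θ=atan2(y, x)=156.1610° ≈ 156.2°
Leg 2: φ1=-1.0654048, φ2=0.9140586, Δφ=1.9794634, Δλ=2.4542139 rad; a=sin²(Δφ/2)+cosφ1·cosφ2·sin²(Δλ/2)=0.9607218769; c=2·atan2(√a, √(1-a))=2.742576700; dist=6371·c=17472.956 ≈ 17473.0 km; running total=29746.6 km
Leg 2 bearing: y=sinΔλ·cosφ2=0.38739351, x=cosφ1·sinφ2-sinφ1·cosφ2·cosΔλ=-0.02945632; θ=atan2(y, x)=94.3482° ≈ 94.3°
Leg 3: φ1=0.9140586, φ2=-0.0056863, Δφ=-0.9197449, Δλ=1.8143274 rad; a=sin²(Δφ/2)+cosφ1·cosφ2·sin²(Δλ/2)=0.5758601484; c=2·atan2(√a, √(1-a))=1.723104813; dist=6371·c=10977.901 ≈ 10977.9 km; running total=40724.5 km
Leg 3 bearing: y=sinΔλ·cosφ2=0.97047690, x=cosφ1·sinφ2-sinφ1·cosφ2·cosΔλ=0.18749812; θ=atan2(y, x)=79.0651° ≈ 79.1°

Leg 1: dist=12273.6 km, bearing=156.2°
Leg 2: dist=17473.0 km, bearing=94.3°
Leg 3: dist=10977.9 km, bearing=79.1°
Total: 40724.5 km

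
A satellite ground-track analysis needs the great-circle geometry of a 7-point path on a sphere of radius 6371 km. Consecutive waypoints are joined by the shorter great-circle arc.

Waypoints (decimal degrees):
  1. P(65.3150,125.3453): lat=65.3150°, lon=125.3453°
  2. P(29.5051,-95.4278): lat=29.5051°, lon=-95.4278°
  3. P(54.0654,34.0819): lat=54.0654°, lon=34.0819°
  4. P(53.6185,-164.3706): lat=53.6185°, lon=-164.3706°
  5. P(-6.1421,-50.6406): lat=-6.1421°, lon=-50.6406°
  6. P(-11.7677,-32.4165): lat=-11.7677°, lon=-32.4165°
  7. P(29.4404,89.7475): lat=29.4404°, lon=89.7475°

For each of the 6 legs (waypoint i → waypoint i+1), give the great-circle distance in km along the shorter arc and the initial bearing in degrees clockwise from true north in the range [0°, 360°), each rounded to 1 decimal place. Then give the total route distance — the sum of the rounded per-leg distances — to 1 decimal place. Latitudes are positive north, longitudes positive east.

Leg 1: φ1=1.1399618, φ2=0.5149611, Δφ=-0.6250007, Δλ=-3.8532175 rad; a=sin²(Δφ/2)+cosφ1·cosφ2·sin²(Δλ/2)=0.4138798081; c=2·atan2(√a, √(1-a))=1.397692733; dist=6371·c=8904.700 ≈ 8904.7 km; running total=8904.7 km
Leg 1 bearing: y=sinΔλ·cosφ2=0.56837033, x=cosφ1·sinφ2-sinφ1·cosφ2·cosΔλ=0.80454237; θ=atan2(y, x)=35.2394° ≈ 35.2°
Leg 2: φ1=0.5149611, φ2=0.9436192, Δφ=0.4286581, Δλ=2.2603707 rad; a=sin²(Δφ/2)+cosφ1·cosφ2·sin²(Δλ/2)=0.4630866775; c=2·atan2(√a, √(1-a))=1.496902453; dist=6371·c=9536.766 ≈ 9536.8 km; running total=18441.5 km
Leg 2 bearing: y=sinΔλ·cosφ2=0.45277350, x=cosφ1·sinφ2-sinφ1·cosφ2·cosΔλ=0.88856389; θ=atan2(y, x)=27.0014° ≈ 27.0°
Leg 3: φ1=0.9436192, φ2=0.9358194, Δφ=-0.0077999, Δλ=-3.4636495 rad; a=sin²(Δφ/2)+cosφ1·cosφ2·sin²(Δλ/2)=0.3391687295; c=2·atan2(√a, √(1-a))=1.243311505; dist=6371·c=7921.138 ≈ 7921.1 km; running total=26362.6 km
Leg 3 bearing: y=sinΔλ·cosφ2=0.18774570, x=cosφ1·sinφ2-sinφ1·cosφ2·cosΔλ=0.92805429; θ=atan2(y, x)=11.4366° ≈ 11.4°
Leg 4: φ1=0.9358194, φ2=-0.1071999, Δφ=-1.0430192, Δλ=1.9849630 rad; a=sin²(Δφ/2)+cosφ1·cosφ2·sin²(Δλ/2)=0.6617364325; c=2·atan2(√a, √(1-a))=1.900193706; dist=6371·c=12106.134 ≈ 12106.1 km; running total=38468.7 km
Leg 4 bearing: y=sinΔλ·cosφ2=0.91019694, x=cosφ1·sinφ2-sinφ1·cosφ2·cosΔλ=0.25866355; θ=atan2(y, x)=74.1357° ≈ 74.1°
Leg 5: φ1=-0.1071999, φ2=-0.2053851, Δφ=-0.0981852, Δλ=0.3180705 rad; a=sin²(Δφ/2)+cosφ1·cosφ2·sin²(Δλ/2)=0.0268197999; c=2·atan2(√a, √(1-a))=0.329017063; dist=6371·c=2096.168 ≈ 2096.2 km; running total=40564.9 km
Leg 5 bearing: y=sinΔλ·cosφ2=0.30616158, x=cosφ1·sinφ2-sinφ1·cosφ2·cosΔλ=-0.10328155; θ=atan2(y, x)=108.6415° ≈ 108.6°
Leg 6: φ1=-0.2053851, φ2=0.5138319, Δφ=0.7192170, Δλ=2.1321640 rad; a=sin²(Δφ/2)+cosφ1·cosφ2·sin²(Δλ/2)=0.7770499912; c=2·atan2(√a, √(1-a))=2.158077736; dist=6371·c=13749.113 ≈ 13749.1 km; running total=54314.0 km
Leg 6 bearing: y=sinΔλ·cosφ2=0.73721352, x=cosφ1·sinφ2-sinφ1·cosφ2·cosΔλ=0.38663863; θ=atan2(y, x)=62.3248° ≈ 62.3°

Leg 1: dist=8904.7 km, bearing=35.2°
Leg 2: dist=9536.8 km, bearing=27.0°
Leg 3: dist=7921.1 km, bearing=11.4°
Leg 4: dist=12106.1 km, bearing=74.1°
Leg 5: dist=2096.2 km, bearing=108.6°
Leg 6: dist=13749.1 km, bearing=62.3°
Total: 54314.0 km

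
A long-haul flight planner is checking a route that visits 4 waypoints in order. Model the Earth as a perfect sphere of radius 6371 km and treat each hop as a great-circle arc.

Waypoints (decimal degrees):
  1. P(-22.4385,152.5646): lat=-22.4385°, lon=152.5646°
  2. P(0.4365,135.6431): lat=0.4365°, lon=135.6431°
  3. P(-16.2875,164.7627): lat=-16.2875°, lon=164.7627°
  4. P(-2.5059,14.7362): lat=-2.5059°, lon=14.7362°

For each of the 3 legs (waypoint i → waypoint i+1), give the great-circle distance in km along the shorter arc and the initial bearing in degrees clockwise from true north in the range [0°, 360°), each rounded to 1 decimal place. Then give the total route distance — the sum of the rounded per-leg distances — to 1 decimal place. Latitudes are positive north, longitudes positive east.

Leg 1: φ1=-0.3916257, φ2=0.0076184, Δφ=0.3992441, Δλ=-0.2953359 rad; a=sin²(Δφ/2)+cosφ1·cosφ2·sin²(Δλ/2)=0.0593306919; c=2·atan2(√a, √(1-a))=0.492108431; dist=6371·c=3135.223 ≈ 3135.2 km; running total=3135.2 km
Leg 1 bearing: y=sinΔλ·cosφ2=-0.29105277, x=cosφ1·sinφ2-sinφ1·cosφ2·cosΔλ=0.37219690; θ=atan2(y, x)=-38.0249° <0 so +360° → 321.9751° ≈ 322.0°
Leg 2: φ1=0.0076184, φ2=-0.2842705, Δφ=-0.2918889, Δλ=0.5082329 rad; a=sin²(Δφ/2)+cosφ1·cosφ2·sin²(Δλ/2)=0.0818079962; c=2·atan2(√a, √(1-a))=0.580143486; dist=6371·c=3696.094 ≈ 3696.1 km; running total=6831.3 km
Leg 2 bearing: y=sinΔλ·cosφ2=0.46710392, x=cosφ1·sinφ2-sinφ1·cosφ2·cosΔλ=-0.28683744; θ=atan2(y, x)=121.5531° ≈ 121.6°
Leg 3: φ1=-0.2842705, φ2=-0.0437362, Δφ=0.2405343, Δλ=-2.6184564 rad; a=sin²(Δφ/2)+cosφ1·cosφ2·sin²(Δλ/2)=0.9092166490; c=2·atan2(√a, √(1-a))=2.529475438; dist=6371·c=16115.288 ≈ 16115.3 km; running total=22946.6 km
Leg 3 bearing: y=sinΔλ·cosφ2=-0.49912164, x=cosφ1·sinφ2-sinφ1·cosφ2·cosΔλ=-0.28468319; θ=atan2(y, x)=-119.6991° <0 so +360° → 240.3009° ≈ 240.3°

Leg 1: dist=3135.2 km, bearing=322.0°
Leg 2: dist=3696.1 km, bearing=121.6°
Leg 3: dist=16115.3 km, bearing=240.3°
Total: 22946.6 km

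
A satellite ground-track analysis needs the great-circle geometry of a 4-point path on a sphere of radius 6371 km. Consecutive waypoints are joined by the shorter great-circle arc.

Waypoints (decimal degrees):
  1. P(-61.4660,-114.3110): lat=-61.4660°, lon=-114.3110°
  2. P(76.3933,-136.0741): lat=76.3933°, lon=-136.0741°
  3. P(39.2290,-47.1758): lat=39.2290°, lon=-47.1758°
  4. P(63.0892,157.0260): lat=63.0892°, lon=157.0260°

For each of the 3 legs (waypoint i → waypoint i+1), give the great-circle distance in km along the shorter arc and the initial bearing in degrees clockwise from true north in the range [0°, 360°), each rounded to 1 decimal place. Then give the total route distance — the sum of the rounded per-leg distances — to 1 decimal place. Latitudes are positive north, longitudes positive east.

Leg 1: φ1=-1.0727841, φ2=1.3333146, Δφ=2.4060987, Δλ=-0.3798378 rad; a=sin²(Δφ/2)+cosφ1·cosφ2·sin²(Δλ/2)=0.8747545554; c=2·atan2(√a, √(1-a))=2.418116563; dist=6371·c=15405.821 ≈ 15405.8 km; running total=15405.8 km
Leg 1 bearing: y=sinΔλ·cosφ2=-0.08722573, x=cosφ1·sinφ2-sinφ1·cosφ2·cosΔλ=0.65622234; θ=atan2(y, x)=-7.5714° <0 so +360° → 352.4286° ≈ 352.4°
Leg 2: φ1=1.3333146, φ2=0.6846752, Δφ=-0.6486394, Δλ=1.5515680 rad; a=sin²(Δφ/2)+cosφ1·cosφ2·sin²(Δλ/2)=0.1909122763; c=2·atan2(√a, √(1-a))=0.904376943; dist=6371·c=5761.786 ≈ 5761.8 km; running total=21167.6 km
Leg 2 bearing: y=sinΔλ·cosφ2=0.77448130, x=cosφ1·sinφ2-sinφ1·cosφ2·cosΔλ=0.13430502; θ=atan2(y, x)=80.1620° ≈ 80.2°
Leg 3: φ1=0.6846752, φ2=1.1011143, Δφ=0.4164391, Δλ=3.5639937 rad; a=sin²(Δφ/2)+cosφ1·cosφ2·sin²(Δλ/2)=0.3779221542; c=2·atan2(√a, √(1-a))=1.324147388; dist=6371·c=8436.143 ≈ 8436.1 km; running total=29603.7 km
Leg 3 bearing: y=sinΔλ·cosφ2=-0.18554528, x=cosφ1·sinφ2-sinφ1·cosφ2·cosΔλ=0.95181981; θ=atan2(y, x)=-11.0308° <0 so +360° → 348.9692° ≈ 349.0°

Leg 1: dist=15405.8 km, bearing=352.4°
Leg 2: dist=5761.8 km, bearing=80.2°
Leg 3: dist=8436.1 km, bearing=349.0°
Total: 29603.7 km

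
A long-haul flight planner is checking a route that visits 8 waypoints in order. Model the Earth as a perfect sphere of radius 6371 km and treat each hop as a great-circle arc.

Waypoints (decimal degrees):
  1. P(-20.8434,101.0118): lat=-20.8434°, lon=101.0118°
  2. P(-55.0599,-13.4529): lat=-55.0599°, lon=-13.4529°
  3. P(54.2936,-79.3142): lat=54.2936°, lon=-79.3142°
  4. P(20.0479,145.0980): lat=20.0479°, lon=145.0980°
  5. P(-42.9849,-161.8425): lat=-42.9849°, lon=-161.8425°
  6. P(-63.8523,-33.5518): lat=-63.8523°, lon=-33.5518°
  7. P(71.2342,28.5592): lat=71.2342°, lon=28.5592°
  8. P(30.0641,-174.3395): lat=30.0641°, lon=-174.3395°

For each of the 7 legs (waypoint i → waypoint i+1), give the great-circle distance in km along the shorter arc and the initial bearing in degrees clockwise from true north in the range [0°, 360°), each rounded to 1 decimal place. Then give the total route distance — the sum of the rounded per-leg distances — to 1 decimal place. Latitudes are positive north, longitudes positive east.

Leg 1: dist=9561.1 km, bearing=211.5°
Leg 2: dist=13558.6 km, bearing=321.1°
Leg 3: dist=10730.8 km, bearing=318.6°
Leg 4: dist=8859.2 km, bearing=143.5°
Leg 5: dist=7300.2 km, bearing=157.7°
Leg 6: dist=15744.5 km, bearing=27.2°
Leg 7: dist=8608.3 km, bearing=20.2°
Total: 74362.7 km

Leg 1: φ1=-0.3637860, φ2=-0.9609765, Δφ=-0.5971906, Δλ=-1.9977859 rad; a=sin²(Δφ/2)+cosφ1·cosφ2·sin²(Δλ/2)=0.4649900435; c=2·atan2(√a, √(1-a))=1.500719072; dist=6371·c=9561.081 ≈ 9561.1 km; running total=9561.1 km
Leg 1 bearing: y=sinΔλ·cosφ2=-0.52129901, x=cosφ1·sinφ2-sinφ1·cosφ2·cosΔλ=-0.85049665; θ=atan2(y, x)=-148.4944° <0 so +360° → 211.5056° ≈ 211.5°
Leg 2: φ1=-0.9609765, φ2=0.9476021, Δφ=1.9085786, Δλ=-1.1494965 rad; a=sin²(Δφ/2)+cosφ1·cosφ2·sin²(Δλ/2)=0.7644797278; c=2·atan2(√a, √(1-a))=2.128170301; dist=6371·c=13558.573 ≈ 13558.6 km; running total=23119.7 km
Leg 2 bearing: y=sinΔλ·cosφ2=-0.53259807, x=cosφ1·sinφ2-sinφ1·cosφ2·cosΔλ=0.66071264; θ=atan2(y, x)=-38.8722° <0 so +360° → 321.1278° ≈ 321.1°
Leg 3: φ1=0.9476021, φ2=0.3499019, Δφ=-0.5977002, Δλ=3.9167318 rad; a=sin²(Δφ/2)+cosφ1·cosφ2·sin²(Δλ/2)=0.5566380182; c=2·atan2(√a, √(1-a))=1.684316022; dist=6371·c=10730.777 ≈ 10730.8 km; running total=33850.5 km
Leg 3 bearing: y=sinΔλ·cosφ2=-0.65741109, x=cosφ1·sinφ2-sinφ1·cosφ2·cosΔλ=0.74496926; θ=atan2(y, x)=-41.4274° <0 so +360° → 318.5726° ≈ 318.6°
Leg 4: φ1=0.3499019, φ2=-0.7502280, Δφ=-1.1001299, Δλ=-5.3571223 rad; a=sin²(Δφ/2)+cosφ1·cosφ2·sin²(Δλ/2)=0.4103626857; c=2·atan2(√a, √(1-a))=1.390547242; dist=6371·c=8859.176 ≈ 8859.2 km; running total=42709.7 km
Leg 4 bearing: y=sinΔλ·cosφ2=0.58468543, x=cosφ1·sinφ2-sinφ1·cosφ2·cosΔλ=-0.79120386; θ=atan2(y, x)=143.5363° ≈ 143.5°
Leg 5: φ1=-0.7502280, φ2=-1.1144329, Δφ=-0.3642048, Δλ=2.2390951 rad; a=sin²(Δφ/2)+cosφ1·cosφ2·sin²(Δλ/2)=0.2938655738; c=2·atan2(√a, √(1-a))=1.145853326; dist=6371·c=7300.232 ≈ 7300.2 km; running total=50009.9 km
Leg 5 bearing: y=sinΔλ·cosφ2=0.34588479, x=cosφ1·sinφ2-sinφ1·cosφ2·cosΔλ=-0.84285117; θ=atan2(y, x)=157.6880° ≈ 157.7°
Leg 6: φ1=-1.1144329, φ2=1.2432713, Δφ=2.3577042, Δλ=1.0840415 rad; a=sin²(Δφ/2)+cosφ1·cosφ2·sin²(Δλ/2)=0.8918143470; c=2·atan2(√a, √(1-a))=2.471281964; dist=6371·c=15744.537 ≈ 15744.5 km; running total=65754.4 km
Leg 6 bearing: y=sinΔλ·cosφ2=0.28433681, x=cosφ1·sinφ2-sinφ1·cosφ2·cosΔλ=0.55233925; θ=atan2(y, x)=27.2388° ≈ 27.2°
Leg 7: φ1=1.2432713, φ2=0.5247175, Δφ=-0.7185538, Δλ=-3.5412504 rad; a=sin²(Δφ/2)+cosφ1·cosφ2·sin²(Δλ/2)=0.3910708955; c=2·atan2(√a, √(1-a))=1.351176898; dist=6371·c=8608.348 ≈ 8608.3 km; running total=74362.7 km
Leg 7 bearing: y=sinΔλ·cosφ2=0.33675526, x=cosφ1·sinφ2-sinφ1·cosφ2·cosΔλ=0.91604241; θ=atan2(y, x)=20.1844° ≈ 20.2°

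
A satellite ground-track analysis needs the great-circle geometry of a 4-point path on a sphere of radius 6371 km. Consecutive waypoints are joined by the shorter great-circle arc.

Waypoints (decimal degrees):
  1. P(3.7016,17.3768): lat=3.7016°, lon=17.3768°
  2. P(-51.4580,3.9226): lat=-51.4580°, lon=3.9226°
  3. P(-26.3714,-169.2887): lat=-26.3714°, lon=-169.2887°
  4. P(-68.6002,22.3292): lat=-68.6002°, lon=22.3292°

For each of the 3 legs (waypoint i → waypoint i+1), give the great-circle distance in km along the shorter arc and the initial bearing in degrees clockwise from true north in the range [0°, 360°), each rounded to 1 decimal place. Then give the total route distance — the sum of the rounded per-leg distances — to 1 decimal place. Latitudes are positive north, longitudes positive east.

Leg 1: dist=6265.0 km, bearing=190.0°
Leg 2: dist=11335.4 km, bearing=186.2°
Leg 3: dist=9411.9 km, bearing=184.2°
Total: 27012.3 km

Leg 1: φ1=0.0646051, φ2=-0.8981115, Δφ=-0.9627166, Δλ=-0.2348201 rad; a=sin²(Δφ/2)+cosφ1·cosφ2·sin²(Δλ/2)=0.2228858969; c=2·atan2(√a, √(1-a))=0.983360878; dist=6371·c=6264.992 ≈ 6265.0 km; running total=6265.0 km
Leg 1 bearing: y=sinΔλ·cosφ2=-0.14497268, x=cosφ1·sinφ2-sinφ1·cosφ2·cosΔλ=-0.81964262; θ=atan2(y, x)=-169.9697° <0 so +360° → 190.0303° ≈ 190.0°
Leg 2: φ1=-0.8981115, φ2=-0.4602678, Δφ=0.4378438, Δλ=-3.0231075 rad; a=sin²(Δφ/2)+cosφ1·cosφ2·sin²(Δλ/2)=0.6034546407; c=2·atan2(√a, √(1-a))=1.779211145; dist=6371·c=11335.354 ≈ 11335.4 km; running total=17600.4 km
Leg 2 bearing: y=sinΔλ·cosφ2=-0.10590664, x=cosφ1·sinφ2-sinφ1·cosφ2·cosΔλ=-0.97261109; θ=atan2(y, x)=-173.7856° <0 so +360° → 186.2144° ≈ 186.2°
Leg 3: φ1=-0.4602678, φ2=-1.1972994, Δφ=-0.7370316, Δλ=3.3443633 rad; a=sin²(Δφ/2)+cosφ1·cosφ2·sin²(Δλ/2)=0.4533203013; c=2·atan2(√a, √(1-a))=1.477300775; dist=6371·c=9411.883 ≈ 9411.9 km; running total=27012.3 km
Leg 3 bearing: y=sinΔλ·cosφ2=-0.07347967, x=cosφ1·sinφ2-sinφ1·cosφ2·cosΔλ=-0.99291730; θ=atan2(y, x)=-175.7676° <0 so +360° → 184.2324° ≈ 184.2°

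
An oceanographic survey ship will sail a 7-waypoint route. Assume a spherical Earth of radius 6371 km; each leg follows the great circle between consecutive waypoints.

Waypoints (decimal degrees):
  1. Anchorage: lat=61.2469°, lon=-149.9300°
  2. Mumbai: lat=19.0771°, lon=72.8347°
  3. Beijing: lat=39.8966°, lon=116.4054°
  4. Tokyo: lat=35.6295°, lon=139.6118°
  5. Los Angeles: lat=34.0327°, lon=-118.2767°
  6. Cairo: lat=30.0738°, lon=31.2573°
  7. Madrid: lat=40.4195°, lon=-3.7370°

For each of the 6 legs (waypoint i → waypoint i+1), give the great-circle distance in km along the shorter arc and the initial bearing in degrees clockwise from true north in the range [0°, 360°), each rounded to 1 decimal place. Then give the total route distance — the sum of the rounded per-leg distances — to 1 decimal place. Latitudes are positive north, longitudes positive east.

Leg 1: φ1=1.0689601, φ2=0.3329582, Δφ=-0.7360019, Δλ=3.8879775 rad; a=sin²(Δφ/2)+cosφ1·cosφ2·sin²(Δλ/2)=0.5236078247; c=2·atan2(√a, √(1-a))=1.618029537; dist=6371·c=10308.466 ≈ 10308.5 km; running total=10308.5 km
Leg 1 bearing: y=sinΔλ·cosφ2=-0.64169878, x=cosφ1·sinφ2-sinφ1·cosφ2·cosΔλ=0.76550203; θ=atan2(y, x)=-39.9722° <0 so +360° → 320.0278° ≈ 320.0°
Leg 2: φ1=0.3329582, φ2=0.6963270, Δφ=0.3633688, Δλ=0.7604522 rad; a=sin²(Δφ/2)+cosφ1·cosφ2·sin²(Δλ/2)=0.1325168961; c=2·atan2(√a, √(1-a))=0.745179480; dist=6371·c=4747.538 ≈ 4747.5 km; running total=15056.0 km
Leg 2 bearing: y=sinΔλ·cosφ2=0.52879414, x=cosφ1·sinφ2-sinφ1·cosφ2·cosΔλ=0.42450138; θ=atan2(y, x)=51.2435° ≈ 51.2°
Leg 3: φ1=0.6963270, φ2=0.6218521, Δφ=-0.0744749, Δλ=0.4050281 rad; a=sin²(Δφ/2)+cosφ1·cosφ2·sin²(Δλ/2)=0.0266126440; c=2·atan2(√a, √(1-a))=0.327732396; dist=6371·c=2087.983 ≈ 2088.0 km; running total=17144.0 km
Leg 3 bearing: y=sinΔλ·cosφ2=0.32027980, x=cosφ1·sinφ2-sinφ1·cosφ2·cosΔλ=-0.03222569; θ=atan2(y, x)=95.7456° ≈ 95.7°
Leg 4: φ1=0.6218521, φ2=0.5939827, Δφ=-0.0278694, Δλ=-4.5010034 rad; a=sin²(Δφ/2)+cosφ1·cosφ2·sin²(Δλ/2)=0.4076495109; c=2·atan2(√a, √(1-a))=1.385028730; dist=6371·c=8824.018 ≈ 8824.0 km; running total=25968.0 km
Leg 4 bearing: y=sinΔλ·cosφ2=0.81027197, x=cosφ1·sinφ2-sinφ1·cosφ2·cosΔλ=0.55618781; θ=atan2(y, x)=55.5335° ≈ 55.5°
Leg 5: φ1=0.5939827, φ2=0.5248868, Δφ=-0.0690958, Δλ=2.6098606 rad; a=sin²(Δφ/2)+cosφ1·cosφ2·sin²(Δλ/2)=0.6688410159; c=2·atan2(√a, √(1-a))=1.915249511; dist=6371·c=12202.055 ≈ 12202.1 km; running total=38170.1 km
Leg 5 bearing: y=sinΔλ·cosφ2=0.43877134, x=cosφ1·sinφ2-sinφ1·cosφ2·cosΔλ=0.83273679; θ=atan2(y, x)=27.7849° ≈ 27.8°
Leg 6: φ1=0.5248868, φ2=0.7054534, Δφ=0.1805665, Δλ=-0.6107658 rad; a=sin²(Δφ/2)+cosφ1·cosφ2·sin²(Δλ/2)=0.0676841426; c=2·atan2(√a, √(1-a))=0.526379461; dist=6371·c=3353.564 ≈ 3353.6 km; running total=41523.7 km
Leg 6 bearing: y=sinΔλ·cosφ2=-0.43661184, x=cosφ1·sinφ2-sinφ1·cosφ2·cosΔλ=0.24856005; θ=atan2(y, x)=-60.3474° <0 so +360° → 299.6526° ≈ 299.7°

Leg 1: dist=10308.5 km, bearing=320.0°
Leg 2: dist=4747.5 km, bearing=51.2°
Leg 3: dist=2088.0 km, bearing=95.7°
Leg 4: dist=8824.0 km, bearing=55.5°
Leg 5: dist=12202.1 km, bearing=27.8°
Leg 6: dist=3353.6 km, bearing=299.7°
Total: 41523.7 km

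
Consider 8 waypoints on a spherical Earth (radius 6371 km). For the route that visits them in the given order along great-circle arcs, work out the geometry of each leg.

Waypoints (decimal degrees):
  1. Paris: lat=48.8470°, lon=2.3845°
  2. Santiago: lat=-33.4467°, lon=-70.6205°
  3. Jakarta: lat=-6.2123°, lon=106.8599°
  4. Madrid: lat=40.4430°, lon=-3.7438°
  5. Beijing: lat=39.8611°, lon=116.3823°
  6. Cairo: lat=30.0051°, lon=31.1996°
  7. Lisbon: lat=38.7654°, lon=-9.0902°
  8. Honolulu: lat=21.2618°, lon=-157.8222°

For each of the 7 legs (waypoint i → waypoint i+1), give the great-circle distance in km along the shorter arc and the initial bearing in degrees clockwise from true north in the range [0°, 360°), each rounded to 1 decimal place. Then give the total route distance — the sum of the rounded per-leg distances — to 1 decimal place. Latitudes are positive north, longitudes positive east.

Leg 1: dist=11647.0 km, bearing=235.6°
Leg 2: dist=15597.2 km, bearing=176.1°
Leg 3: dist=12193.6 km, bearing=310.8°
Leg 4: dist=9224.7 km, bearing=42.0°
Leg 5: dist=7549.4 km, bearing=291.3°
Leg 6: dist=3790.6 km, bearing=295.9°
Leg 7: dist=12588.0 km, bearing=328.2°
Total: 72590.5 km

Leg 1: φ1=0.8525410, φ2=-0.5837550, Δφ=-1.4362960, Δλ=-1.2741776 rad; a=sin²(Δφ/2)+cosφ1·cosφ2·sin²(Δλ/2)=0.6272527690; c=2·atan2(√a, √(1-a))=1.828132697; dist=6371·c=11647.033 ≈ 11647.0 km; running total=11647.0 km
Leg 1 bearing: y=sinΔλ·cosφ2=-0.79796093, x=cosφ1·sinφ2-sinφ1·cosφ2·cosΔλ=-0.54633807; θ=atan2(y, x)=-124.3982° <0 so +360° → 235.6018° ≈ 235.6°
Leg 2: φ1=-0.5837550, φ2=-0.1084251, Δφ=0.4753299, Δλ=3.0976173 rad; a=sin²(Δφ/2)+cosφ1·cosφ2·sin²(Δλ/2)=0.8845272627; c=2·atan2(√a, √(1-a))=2.448156967; dist=6371·c=15597.208 ≈ 15597.2 km; running total=27244.2 km
Leg 2 bearing: y=sinΔλ·cosφ2=0.04370299, x=cosφ1·sinφ2-sinφ1·cosφ2·cosΔλ=-0.63768737; θ=atan2(y, x)=176.0794° ≈ 176.1°
Leg 3: φ1=-0.1084251, φ2=0.7058635, Δφ=0.8142886, Δλ=-1.9303987 rad; a=sin²(Δφ/2)+cosφ1·cosφ2·sin²(Δλ/2)=0.6682198412; c=2·atan2(√a, √(1-a))=1.913929944; dist=6371·c=12193.648 ≈ 12193.6 km; running total=39437.8 km
Leg 3 bearing: y=sinΔλ·cosφ2=-0.71237239, x=cosφ1·sinφ2-sinφ1·cosφ2·cosΔλ=0.61590090; θ=atan2(y, x)=-49.1541° <0 so +360° → 310.8459° ≈ 310.8°
Leg 4: φ1=0.7058635, φ2=0.6957074, Δφ=-0.0101561, Δλ=2.0965960 rad; a=sin²(Δφ/2)+cosφ1·cosφ2·sin²(Δλ/2)=0.4387198860; c=2·atan2(√a, √(1-a))=1.447927176; dist=6371·c=9224.744 ≈ 9224.7 km; running total=48662.5 km
Leg 4 bearing: y=sinΔλ·cosφ2=0.66391521, x=cosφ1·sinφ2-sinφ1·cosφ2·cosΔλ=0.73769613; θ=atan2(y, x)=41.9867° ≈ 42.0°
Leg 5: φ1=0.6957074, φ2=0.5236878, Δφ=-0.1720197, Δλ=-1.4867186 rad; a=sin²(Δφ/2)+cosφ1·cosφ2·sin²(Δλ/2)=0.3118316630; c=2·atan2(√a, √(1-a))=1.184957234; dist=6371·c=7549.363 ≈ 7549.4 km; running total=56211.9 km
Leg 5 bearing: y=sinΔλ·cosφ2=-0.86292186, x=cosφ1·sinφ2-sinφ1·cosφ2·cosΔλ=0.33724853; θ=atan2(y, x)=-68.6534° <0 so +360° → 291.3466° ≈ 291.3°
Leg 6: φ1=0.5236878, φ2=0.6765839, Δφ=0.1528961, Δλ=-0.7031897 rad; a=sin²(Δφ/2)+cosφ1·cosφ2·sin²(Δλ/2)=0.0859195246; c=2·atan2(√a, √(1-a))=0.594977784; dist=6371·c=3790.603 ≈ 3790.6 km; running total=60002.5 km
Leg 6 bearing: y=sinΔλ·cosφ2=-0.50420661, x=cosφ1·sinφ2-sinφ1·cosφ2·cosΔλ=0.24479611; θ=atan2(y, x)=-64.1031° <0 so +360° → 295.8969° ≈ 295.9°
Leg 7: φ1=0.6765839, φ2=0.3710884, Δφ=-0.3054955, Δλ=-2.5958631 rad; a=sin²(Δφ/2)+cosφ1·cosφ2·sin²(Δλ/2)=0.6970215110; c=2·atan2(√a, √(1-a))=1.975822724; dist=6371·c=12587.967 ≈ 12588.0 km; running total=72590.5 km
Leg 7 bearing: y=sinΔλ·cosφ2=-0.48371230, x=cosφ1·sinφ2-sinφ1·cosφ2·cosΔλ=0.78150656; θ=atan2(y, x)=-31.7554° <0 so +360° → 328.2446° ≈ 328.2°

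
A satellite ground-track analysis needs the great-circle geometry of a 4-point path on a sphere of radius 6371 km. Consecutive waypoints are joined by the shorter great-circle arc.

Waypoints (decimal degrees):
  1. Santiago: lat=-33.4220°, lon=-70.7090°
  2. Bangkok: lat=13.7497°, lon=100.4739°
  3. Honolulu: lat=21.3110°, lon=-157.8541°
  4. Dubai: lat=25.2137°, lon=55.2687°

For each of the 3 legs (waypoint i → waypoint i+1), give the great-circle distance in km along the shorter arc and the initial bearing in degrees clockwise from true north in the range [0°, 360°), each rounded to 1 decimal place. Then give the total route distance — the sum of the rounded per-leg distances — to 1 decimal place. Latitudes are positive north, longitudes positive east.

Leg 1: dist=17653.0 km, bearing=155.7°
Leg 2: dist=10624.5 km, bearing=66.4°
Leg 3: dist=13726.0 km, bearing=323.7°
Total: 42003.5 km

Leg 1: φ1=-0.5833239, φ2=0.2399775, Δφ=0.8233015, Δλ=2.9877052 rad; a=sin²(Δφ/2)+cosφ1·cosφ2·sin²(Δλ/2)=0.9660264421; c=2·atan2(√a, √(1-a))=2.770834408; dist=6371·c=17652.986 ≈ 17653.0 km; running total=17653.0 km
Leg 1 bearing: y=sinΔλ·cosφ2=0.14888825, x=cosφ1·sinφ2-sinφ1·cosφ2·cosΔλ=-0.33031759; θ=atan2(y, x)=155.7369° ≈ 155.7°
Leg 2: φ1=0.2399775, φ2=0.3719471, Δφ=0.1319696, Δλ=-4.5086742 rad; a=sin²(Δφ/2)+cosφ1·cosφ2·sin²(Δλ/2)=0.5483468638; c=2·atan2(√a, √(1-a))=1.667641368; dist=6371·c=10624.543 ≈ 10624.5 km; running total=28277.5 km
Leg 2 bearing: y=sinΔλ·cosφ2=0.91235721, x=cosφ1·sinφ2-sinφ1·cosφ2·cosΔλ=0.39781232; θ=atan2(y, x)=66.4415° ≈ 66.4°
Leg 3: φ1=0.3719471, φ2=0.4400621, Δφ=0.0681150, Δλ=3.7196946 rad; a=sin²(Δφ/2)+cosφ1·cosφ2·sin²(Δλ/2)=0.7755389744; c=2·atan2(√a, √(1-a))=2.154451816; dist=6371·c=13726.013 ≈ 13726.0 km; running total=42003.5 km
Leg 3 bearing: y=sinΔλ·cosφ2=-0.49437377, x=cosφ1·sinφ2-sinφ1·cosφ2·cosΔλ=0.67224078; θ=atan2(y, x)=-36.3312° <0 so +360° → 323.6688° ≈ 323.7°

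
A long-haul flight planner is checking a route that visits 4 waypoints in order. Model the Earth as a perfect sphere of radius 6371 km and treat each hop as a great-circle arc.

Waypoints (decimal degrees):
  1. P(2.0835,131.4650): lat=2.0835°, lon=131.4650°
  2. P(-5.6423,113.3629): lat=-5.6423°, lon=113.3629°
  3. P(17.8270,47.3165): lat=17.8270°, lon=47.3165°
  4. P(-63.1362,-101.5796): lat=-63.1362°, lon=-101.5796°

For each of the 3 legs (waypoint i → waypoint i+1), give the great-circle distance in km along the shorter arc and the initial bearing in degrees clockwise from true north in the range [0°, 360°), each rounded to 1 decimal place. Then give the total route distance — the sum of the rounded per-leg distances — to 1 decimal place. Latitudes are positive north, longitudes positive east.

Leg 1: φ1=0.0363639, φ2=-0.0984767, Δφ=-0.1348406, Δλ=-0.3159412 rad; a=sin²(Δφ/2)+cosφ1·cosφ2·sin²(Δλ/2)=0.0291502625; c=2·atan2(√a, √(1-a))=0.343150091; dist=6371·c=2186.209 ≈ 2186.2 km; running total=2186.2 km
Leg 1 bearing: y=sinΔλ·cosφ2=-0.30920590, x=cosφ1·sinφ2-sinφ1·cosφ2·cosΔλ=-0.13264166; θ=atan2(y, x)=-113.2181° <0 so +360° → 246.7819° ≈ 246.8°
Leg 2: φ1=-0.0984767, φ2=0.3111398, Δφ=0.4096166, Δλ=-1.1527271 rad; a=sin²(Δφ/2)+cosφ1·cosφ2·sin²(Δλ/2)=0.3227345327; c=2·atan2(√a, √(1-a))=1.208383958; dist=6371·c=7698.614 ≈ 7698.6 km; running total=9884.8 km
Leg 2 bearing: y=sinΔλ·cosφ2=-0.86999507, x=cosφ1·sinφ2-sinφ1·cosφ2·cosΔλ=0.34266075; θ=atan2(y, x)=-68.5022° <0 so +360° → 291.4978° ≈ 291.5°
Leg 3: φ1=0.3111398, φ2=-1.1019346, Δφ=-1.4130744, Δλ=-2.5987272 rad; a=sin²(Δφ/2)+cosφ1·cosφ2·sin²(Δλ/2)=0.8207175868; c=2·atan2(√a, √(1-a))=2.267163853; dist=6371·c=14444.101 ≈ 14444.1 km; running total=24328.9 km
Leg 3 bearing: y=sinΔλ·cosφ2=-0.23343286, x=cosφ1·sinφ2-sinφ1·cosφ2·cosΔλ=-0.73080094; θ=atan2(y, x)=-162.2854° <0 so +360° → 197.7146° ≈ 197.7°

Leg 1: dist=2186.2 km, bearing=246.8°
Leg 2: dist=7698.6 km, bearing=291.5°
Leg 3: dist=14444.1 km, bearing=197.7°
Total: 24328.9 km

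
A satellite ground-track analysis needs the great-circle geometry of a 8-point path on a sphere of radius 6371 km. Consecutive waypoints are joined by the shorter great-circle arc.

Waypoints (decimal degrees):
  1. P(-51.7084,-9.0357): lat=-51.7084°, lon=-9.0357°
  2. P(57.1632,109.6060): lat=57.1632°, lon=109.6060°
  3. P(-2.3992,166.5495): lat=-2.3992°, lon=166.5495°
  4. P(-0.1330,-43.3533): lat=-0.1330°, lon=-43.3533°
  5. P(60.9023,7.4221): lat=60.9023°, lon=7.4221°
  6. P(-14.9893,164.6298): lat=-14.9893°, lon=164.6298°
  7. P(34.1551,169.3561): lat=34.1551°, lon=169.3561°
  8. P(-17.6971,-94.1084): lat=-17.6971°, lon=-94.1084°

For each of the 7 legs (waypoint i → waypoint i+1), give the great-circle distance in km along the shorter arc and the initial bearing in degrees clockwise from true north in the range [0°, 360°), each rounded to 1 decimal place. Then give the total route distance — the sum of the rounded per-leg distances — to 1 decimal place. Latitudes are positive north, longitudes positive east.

Leg 1: φ1=-0.9024818, φ2=0.9976861, Δφ=1.9001679, Δλ=2.0706883 rad; a=sin²(Δφ/2)+cosφ1·cosφ2·sin²(Δλ/2)=0.9102603095; c=2·atan2(√a, √(1-a))=2.533117534; dist=6371·c=16138.492 ≈ 16138.5 km; running total=16138.5 km
Leg 1 bearing: y=sinΔλ·cosφ2=0.47589545, x=cosφ1·sinφ2-sinφ1·cosφ2·cosΔλ=0.31665349; θ=atan2(y, x)=56.3608° ≈ 56.4°
Leg 2: φ1=0.9976861, φ2=-0.0418739, Δφ=-1.0395600, Δλ=0.9938516 rad; a=sin²(Δφ/2)+cosφ1·cosφ2·sin²(Δλ/2)=0.3698272644; c=2·atan2(√a, √(1-a))=1.307416331; dist=6371·c=8329.549 ≈ 8329.5 km; running total=24468.0 km
Leg 2 bearing: y=sinΔλ·cosφ2=0.83739839, x=cosφ1·sinφ2-sinφ1·cosφ2·cosΔλ=-0.48060813; θ=atan2(y, x)=119.8528° ≈ 119.9°
Leg 3: φ1=-0.0418739, φ2=-0.0023213, Δφ=0.0395527, Δλ=-3.6634950 rad; a=sin²(Δφ/2)+cosφ1·cosφ2·sin²(Δλ/2)=0.9330064966; c=2·atan2(√a, √(1-a))=2.617969057; dist=6371·c=16679.081 ≈ 16679.1 km; running total=41147.1 km
Leg 3 bearing: y=sinΔλ·cosφ2=0.49852876, x=cosφ1·sinφ2-sinφ1·cosφ2·cosΔλ=-0.03860791; θ=atan2(y, x)=94.4284° ≈ 94.4°
Leg 4: φ1=-0.0023213, φ2=1.0629457, Δφ=1.0652669, Δλ=0.8861979 rad; a=sin²(Δφ/2)+cosφ1·cosφ2·sin²(Δλ/2)=0.3472556657; c=2·atan2(√a, √(1-a))=1.260344738; dist=6371·c=8029.656 ≈ 8029.7 km; running total=49176.8 km
Leg 4 bearing: y=sinΔλ·cosφ2=0.37672374, x=cosφ1·sinφ2-sinφ1·cosφ2·cosΔλ=0.87450323; θ=atan2(y, x)=23.3057° ≈ 23.3°
Leg 5: φ1=1.0629457, φ2=-0.2616126, Δφ=-1.3245583, Δλ=2.7437920 rad; a=sin²(Δφ/2)+cosφ1·cosφ2·sin²(Δλ/2)=0.8295346207; c=2·atan2(√a, √(1-a))=2.290376840; dist=6371·c=14591.991 ≈ 14592.0 km; running total=63768.8 km
Leg 5 bearing: y=sinΔλ·cosφ2=0.37421036, x=cosφ1·sinφ2-sinφ1·cosφ2·cosΔλ=0.65237592; θ=atan2(y, x)=29.8391° ≈ 29.8°
Leg 6: φ1=-0.2616126, φ2=0.5961190, Δφ=0.8577316, Δλ=0.0824895 rad; a=sin²(Δφ/2)+cosφ1·cosφ2·sin²(Δλ/2)=0.1742816068; c=2·atan2(√a, √(1-a))=0.861319686; dist=6371·c=5487.468 ≈ 5487.5 km; running total=69256.3 km
Leg 6 bearing: y=sinΔλ·cosφ2=0.06818439, x=cosφ1·sinφ2-sinφ1·cosφ2·cosΔλ=0.75563285; θ=atan2(y, x)=5.1561° ≈ 5.2°
Leg 7: φ1=0.5961190, φ2=-0.3088727, Δφ=-0.9049916, Δλ=-4.5983230 rad; a=sin²(Δφ/2)+cosφ1·cosφ2·sin²(Δλ/2)=0.6301989648; c=2·atan2(√a, √(1-a))=1.834230655; dist=6371·c=11685.884 ≈ 11685.9 km; running total=80942.2 km
Leg 7 bearing: y=sinΔλ·cosφ2=0.94648592, x=cosφ1·sinφ2-sinφ1·cosφ2·cosΔλ=-0.19067595; θ=atan2(y, x)=101.3902° ≈ 101.4°

Leg 1: dist=16138.5 km, bearing=56.4°
Leg 2: dist=8329.5 km, bearing=119.9°
Leg 3: dist=16679.1 km, bearing=94.4°
Leg 4: dist=8029.7 km, bearing=23.3°
Leg 5: dist=14592.0 km, bearing=29.8°
Leg 6: dist=5487.5 km, bearing=5.2°
Leg 7: dist=11685.9 km, bearing=101.4°
Total: 80942.2 km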